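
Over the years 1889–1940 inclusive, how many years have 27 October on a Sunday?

Track 27 October's weekday year by year (advancing +1, or +2 across a Feb 29):
  1889: Sun ✓  1890: Mon (+1)  1891: Tue (+1)  1892: Thu (+2)  1893: Fri (+1)
  1894: Sat (+1)  1895: Sun (+1) ✓  1896: Tue (+2)  1897: Wed (+1)  1898: Thu (+1)
  1899: Fri (+1)  1900: Sat (+1)  1901: Sun (+1) ✓  1902: Mon (+1)  … (24 more years) …
  1927: Thu (+1)  1928: Sat (+2)  1929: Sun (+1) ✓  1930: Mon (+1)  1931: Tue (+1)
  1932: Thu (+2)  1933: Fri (+1)  1934: Sat (+1)  1935: Sun (+1) ✓  1936: Tue (+2)
  1937: Wed (+1)  1938: Thu (+1)  1939: Fri (+1)  1940: Sun (+2) ✓
Sunday years: 1889, 1895, 1901, 1907, 1912, 1918, 1929, 1935, 1940 — 9 in total.

9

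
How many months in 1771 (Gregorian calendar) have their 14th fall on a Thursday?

Check the 14th of each month of 1771: Jan 14: Mon, Feb 14: Thu, Mar 14: Thu, Apr 14: Sun, May 14: Tue, Jun 14: Fri, Jul 14: Sun, Aug 14: Wed, Sep 14: Sat, Oct 14: Mon, Nov 14: Thu, Dec 14: Sat.
Thursday occurs in February, March, November — 3 months.

3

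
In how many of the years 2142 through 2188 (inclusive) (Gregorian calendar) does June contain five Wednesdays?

June has 30 days; it has five Wednesdays when Wednesday falls among the first (month-length − 28) days — i.e. when June 1 is one of Wednesday/Tuesday.
June 1 by year: 2142:Fri 2143:Sat 2144:Mon 2145:Tue✓ 2146:Wed✓ 2147:Thu 2148:Sat 2149:Sun 2150:Mon 2151:Tue✓ 2152:Thu 2153:Fri 2154:Sat 2155:Sun 2156:Tue✓ …(17 more)… 2174:Wed✓ 2175:Thu 2176:Sat 2177:Sun 2178:Mon 2179:Tue✓ 2180:Thu 2181:Fri 2182:Sat 2183:Sun 2184:Tue✓ 2185:Wed✓ 2186:Thu 2187:Fri 2188:Sun
Years with five Wednesdays: 2145, 2146, 2151, 2156, 2157, 2162, 2163, 2168, 2173, 2174, 2179, 2184, 2185 → 13.

13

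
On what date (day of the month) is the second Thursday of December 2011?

8

December 1, 2011 is a Thursday, so the first Thursday is the 1st.
The second Thursday is 1 + 7 = 8.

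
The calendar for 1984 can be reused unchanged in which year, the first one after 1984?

2012

Two years share a calendar iff Jan 1 falls on the same weekday and both are leap or both are common. 1984: Jan 1 is Sunday, leap year.
1985: Jan 1 Tuesday, common
1986: Jan 1 Wednesday, common
1987: Jan 1 Thursday, common
1988: Jan 1 Friday, leap
1989: Jan 1 Sunday, common
1990: Jan 1 Monday, common
1991: Jan 1 Tuesday, common
1992: Jan 1 Wednesday, leap
1993: Jan 1 Friday, common
1994: Jan 1 Saturday, common
1995: Jan 1 Sunday, common
1996: Jan 1 Monday, leap
1997: Jan 1 Wednesday, common
1998: Jan 1 Thursday, common
1999: Jan 1 Friday, common
2000: Jan 1 Saturday, leap
2001: Jan 1 Monday, common
2002: Jan 1 Tuesday, common
2003: Jan 1 Wednesday, common
2004: Jan 1 Thursday, leap
2005: Jan 1 Saturday, common
2006: Jan 1 Sunday, common
2007: Jan 1 Monday, common
2008: Jan 1 Tuesday, leap
2009: Jan 1 Thursday, common
2010: Jan 1 Friday, common
2011: Jan 1 Saturday, common
2012: Jan 1 Sunday, leap
2012 matches on both conditions.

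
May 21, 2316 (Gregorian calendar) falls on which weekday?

January 1, 2316 is a Saturday.
May 21 is day 142 of the year, i.e. 141 days after Jan 1.
141 mod 7 = 1, so advance 1 weekday from Saturday: Sunday.

Sunday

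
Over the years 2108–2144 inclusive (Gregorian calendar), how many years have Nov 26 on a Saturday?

5

Track Nov 26's weekday year by year (advancing +1, or +2 across a Feb 29):
  2108: Mon  2109: Tue (+1)  2110: Wed (+1)  2111: Thu (+1)  2112: Sat (+2) ✓
  2113: Sun (+1)  2114: Mon (+1)  2115: Tue (+1)  2116: Thu (+2)  2117: Fri (+1)
  2118: Sat (+1) ✓  2119: Sun (+1)  2120: Tue (+2)  2121: Wed (+1)  … (9 more years) …
  2131: Mon (+1)  2132: Wed (+2)  2133: Thu (+1)  2134: Fri (+1)  2135: Sat (+1) ✓
  2136: Mon (+2)  2137: Tue (+1)  2138: Wed (+1)  2139: Thu (+1)  2140: Sat (+2) ✓
  2141: Sun (+1)  2142: Mon (+1)  2143: Tue (+1)  2144: Thu (+2)
Saturday years: 2112, 2118, 2129, 2135, 2140 — 5 in total.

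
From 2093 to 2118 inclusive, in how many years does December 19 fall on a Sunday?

4

Track December 19's weekday year by year (advancing +1, or +2 across a Feb 29):
  2093: Sat  2094: Sun (+1) ✓  2095: Mon (+1)  2096: Wed (+2)  2097: Thu (+1)
  2098: Fri (+1)  2099: Sat (+1)  2100: Sun (+1) ✓  2101: Mon (+1)  2102: Tue (+1)
  2103: Wed (+1)  2104: Fri (+2)  2105: Sat (+1)  2106: Sun (+1) ✓  2107: Mon (+1)
  2108: Wed (+2)  2109: Thu (+1)  2110: Fri (+1)  2111: Sat (+1)  2112: Mon (+2)
  2113: Tue (+1)  2114: Wed (+1)  2115: Thu (+1)  2116: Sat (+2)  2117: Sun (+1) ✓
  2118: Mon (+1)
Sunday years: 2094, 2100, 2106, 2117 — 4 in total.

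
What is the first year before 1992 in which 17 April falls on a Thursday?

1986

From one year to the next, a fixed date's weekday advances by 1, or by 2 when a Feb 29 lies between the two dates.
1992: April 17 is Friday.
1991: Wednesday (−2)
1990: Tuesday (−1)
1989: Monday (−1)
1988: Sunday (−1)
1987: Friday (−2)
1986: Thursday (−1)
17 April falls on a Thursday in 1986.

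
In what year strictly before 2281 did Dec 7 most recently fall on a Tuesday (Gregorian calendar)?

2280

From one year to the next, a fixed date's weekday advances by 1, or by 2 when a Feb 29 lies between the two dates.
2281: December 7 is Wednesday.
2280: Tuesday (−1)
Dec 7 falls on a Tuesday in 2280.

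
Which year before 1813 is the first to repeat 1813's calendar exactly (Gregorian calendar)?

Two years share a calendar iff Jan 1 falls on the same weekday and both are leap or both are common. 1813: Jan 1 is Friday, common year.
1812: Jan 1 Wednesday, leap
1811: Jan 1 Tuesday, common
1810: Jan 1 Monday, common
1809: Jan 1 Sunday, common
1808: Jan 1 Friday, leap
1807: Jan 1 Thursday, common
1806: Jan 1 Wednesday, common
1805: Jan 1 Tuesday, common
1804: Jan 1 Sunday, leap
1803: Jan 1 Saturday, common
1802: Jan 1 Friday, common
1802 matches on both conditions.

1802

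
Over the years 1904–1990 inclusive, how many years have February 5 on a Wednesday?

12

Track February 5's weekday year by year (advancing +1, or +2 across a Feb 29):
  1904: Fri  1905: Sun (+2)  1906: Mon (+1)  1907: Tue (+1)  1908: Wed (+1) ✓
  1909: Fri (+2)  1910: Sat (+1)  1911: Sun (+1)  1912: Mon (+1)  1913: Wed (+2) ✓
  1914: Thu (+1)  1915: Fri (+1)  1916: Sat (+1)  1917: Mon (+2)  … (59 more years) …
  1977: Sat (+2)  1978: Sun (+1)  1979: Mon (+1)  1980: Tue (+1)  1981: Thu (+2)
  1982: Fri (+1)  1983: Sat (+1)  1984: Sun (+1)  1985: Tue (+2)  1986: Wed (+1) ✓
  1987: Thu (+1)  1988: Fri (+1)  1989: Sun (+2)  1990: Mon (+1)
Wednesday years: 1908, 1913, 1919, 1930, 1936, 1941, 1947, 1958, 1964, 1969, 1975, 1986 — 12 in total.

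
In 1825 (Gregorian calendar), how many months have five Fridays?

4

A month of length L has five Fridays iff its first Friday is on day ≤ L−28 (so day 1–3 in a 31-day month, 1–2 in a 30-day month, day 1 in a leap February).
Checking each month of 1825: Jan starts Sat (31d); Feb starts Tue (28d); Mar starts Tue (31d); Apr starts Fri (30d) ✓; May starts Sun (31d); Jun starts Wed (30d); Jul starts Fri (31d) ✓; Aug starts Mon (31d); Sep starts Thu (30d) ✓; Oct starts Sat (31d); Nov starts Tue (30d); Dec starts Thu (31d) ✓.
Five-Friday months: April, July, September, December → 4.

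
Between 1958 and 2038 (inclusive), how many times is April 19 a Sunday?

12

Track April 19's weekday year by year (advancing +1, or +2 across a Feb 29):
  1958: Sat  1959: Sun (+1) ✓  1960: Tue (+2)  1961: Wed (+1)  1962: Thu (+1)
  1963: Fri (+1)  1964: Sun (+2) ✓  1965: Mon (+1)  1966: Tue (+1)  1967: Wed (+1)
  1968: Fri (+2)  1969: Sat (+1)  1970: Sun (+1) ✓  1971: Mon (+1)  … (53 more years) …
  2025: Sat (+1)  2026: Sun (+1) ✓  2027: Mon (+1)  2028: Wed (+2)  2029: Thu (+1)
  2030: Fri (+1)  2031: Sat (+1)  2032: Mon (+2)  2033: Tue (+1)  2034: Wed (+1)
  2035: Thu (+1)  2036: Sat (+2)  2037: Sun (+1) ✓  2038: Mon (+1)
Sunday years: 1959, 1964, 1970, 1981, 1987, 1992, 1998, 2009, 2015, 2020, 2026, 2037 — 12 in total.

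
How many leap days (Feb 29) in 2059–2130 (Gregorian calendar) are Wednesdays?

3

Leap years in 2059–2130: 17 of them.
Feb 29 weekday advances by 5 (mod 7) from one leap year to the next four years later (or differs when a century non-leap intervenes).
Leap-day weekdays: 2060:Sun 2064:Fri 2068:Wed✓ 2072:Mon 2076:Sat 2080:Thu 2084:Tue 2088:Sun 2092:Fri 2096:Wed✓ 2104:Fri 2108:Wed✓ 2112:Mon 2116:Sat 2120:Thu 2124:Tue 2128:Sun
Wednesday: 2068, 2096, 2108 → 3.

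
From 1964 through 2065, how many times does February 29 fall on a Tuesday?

4

Leap years in 1964–2065: 26 of them.
Feb 29 weekday advances by 5 (mod 7) from one leap year to the next four years later (or differs when a century non-leap intervenes).
Leap-day weekdays: 1964:Sat 1968:Thu 1972:Tue✓ 1976:Sun 1980:Fri 1984:Wed 1988:Mon 1992:Sat 1996:Thu 2000:Tue✓ 2004:Sun 2008:Fri 2012:Wed 2016:Mon 2020:Sat 2024:Thu 2028:Tue✓ 2032:Sun 2036:Fri 2040:Wed 2044:Mon 2048:Sat 2052:Thu 2056:Tue✓ 2060:Sun 2064:Fri
Tuesday: 1972, 2000, 2028, 2056 → 4.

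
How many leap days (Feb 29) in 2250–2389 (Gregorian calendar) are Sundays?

5

Leap years in 2250–2389: 34 of them.
Feb 29 weekday advances by 5 (mod 7) from one leap year to the next four years later (or differs when a century non-leap intervenes).
Leap-day weekdays: 2252:Sun✓ 2256:Fri 2260:Wed 2264:Mon 2268:Sat 2272:Thu 2276:Tue 2280:Sun✓ 2284:Fri 2288:Wed 2292:Mon 2296:Sat 2304:Mon …(8 more)… 2340:Thu 2344:Tue 2348:Sun✓ 2352:Fri 2356:Wed 2360:Mon 2364:Sat 2368:Thu 2372:Tue 2376:Sun✓ 2380:Fri 2384:Wed 2388:Mon
Sunday: 2252, 2280, 2320, 2348, 2376 → 5.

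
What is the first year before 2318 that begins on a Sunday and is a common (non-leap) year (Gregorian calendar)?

Jan 1 advances by 2 weekdays after a leap year and by 1 after a common year.
2318: Jan 1 is Tuesday.
2317: Monday
2316: Saturday (leap)
2315: Friday
2314: Thursday
2313: Wednesday
2312: Monday (leap)
2311: Sunday
2311 begins on a Sunday and is a common year.

2311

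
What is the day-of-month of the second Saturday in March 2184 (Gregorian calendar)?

13

March 1, 2184 is a Monday, so the first Saturday is the 6th.
The second Saturday is 6 + 7 = 13.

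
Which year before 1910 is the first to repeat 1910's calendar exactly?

1898

Two years share a calendar iff Jan 1 falls on the same weekday and both are leap or both are common. 1910: Jan 1 is Saturday, common year.
1909: Jan 1 Friday, common
1908: Jan 1 Wednesday, leap
1907: Jan 1 Tuesday, common
1906: Jan 1 Monday, common
1905: Jan 1 Sunday, common
1904: Jan 1 Friday, leap
1903: Jan 1 Thursday, common
1902: Jan 1 Wednesday, common
1901: Jan 1 Tuesday, common
1900: Jan 1 Monday, common
1899: Jan 1 Sunday, common
1898: Jan 1 Saturday, common
1898 matches on both conditions.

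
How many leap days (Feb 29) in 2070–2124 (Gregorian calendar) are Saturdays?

Leap years in 2070–2124: 13 of them.
Feb 29 weekday advances by 5 (mod 7) from one leap year to the next four years later (or differs when a century non-leap intervenes).
Leap-day weekdays: 2072:Mon 2076:Sat✓ 2080:Thu 2084:Tue 2088:Sun 2092:Fri 2096:Wed 2104:Fri 2108:Wed 2112:Mon 2116:Sat✓ 2120:Thu 2124:Tue
Saturday: 2076, 2116 → 2.

2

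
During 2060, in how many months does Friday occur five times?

A month of length L has five Fridays iff its first Friday is on day ≤ L−28 (so day 1–3 in a 31-day month, 1–2 in a 30-day month, day 1 in a leap February).
Checking each month of 2060: Jan starts Thu (31d) ✓; Feb starts Sun (29d); Mar starts Mon (31d); Apr starts Thu (30d) ✓; May starts Sat (31d); Jun starts Tue (30d); Jul starts Thu (31d) ✓; Aug starts Sun (31d); Sep starts Wed (30d); Oct starts Fri (31d) ✓; Nov starts Mon (30d); Dec starts Wed (31d) ✓.
Five-Friday months: January, April, July, October, December → 5.

5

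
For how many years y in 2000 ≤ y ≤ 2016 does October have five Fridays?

October has 31 days; it has five Fridays when Friday falls among the first (month-length − 28) days — i.e. when October 1 is one of Friday/Thursday/Wednesday.
October 1 by year: 2000:Sun 2001:Mon 2002:Tue 2003:Wed✓ 2004:Fri✓ 2005:Sat 2006:Sun 2007:Mon 2008:Wed✓ 2009:Thu✓ 2010:Fri✓ 2011:Sat 2012:Mon 2013:Tue 2014:Wed✓ 2015:Thu✓ 2016:Sat
Years with five Fridays: 2003, 2004, 2008, 2009, 2010, 2014, 2015 → 7.

7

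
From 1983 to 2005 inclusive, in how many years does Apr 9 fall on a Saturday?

4

Track Apr 9's weekday year by year (advancing +1, or +2 across a Feb 29):
  1983: Sat ✓  1984: Mon (+2)  1985: Tue (+1)  1986: Wed (+1)  1987: Thu (+1)
  1988: Sat (+2) ✓  1989: Sun (+1)  1990: Mon (+1)  1991: Tue (+1)  1992: Thu (+2)
  1993: Fri (+1)  1994: Sat (+1) ✓  1995: Sun (+1)  1996: Tue (+2)  1997: Wed (+1)
  1998: Thu (+1)  1999: Fri (+1)  2000: Sun (+2)  2001: Mon (+1)  2002: Tue (+1)
  2003: Wed (+1)  2004: Fri (+2)  2005: Sat (+1) ✓
Saturday years: 1983, 1988, 1994, 2005 — 4 in total.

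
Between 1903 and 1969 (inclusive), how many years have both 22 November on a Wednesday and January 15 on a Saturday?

2

Check each year's weekday for 22 November and January 15:
  1903: Sun/Thu  1904: Tue/Fri  1905: Wed/Sun  1906: Thu/Mon  1907: Fri/Tue  1908: Sun/Wed  1909: Mon/Fri  1910: Tue/Sat  1911: Wed/Sun  1912: Fri/Mon  1913: Sat/Wed  1914: Sun/Thu  1915: Mon/Fri  1916: Wed/Sat ✓  …(39 more)…  1956: Thu/Sun  1957: Fri/Tue  1958: Sat/Wed  1959: Sun/Thu  1960: Tue/Fri  1961: Wed/Sun  1962: Thu/Mon  1963: Fri/Tue  1964: Sun/Wed  1965: Mon/Fri  1966: Tue/Sat  1967: Wed/Sun  1968: Fri/Mon  1969: Sat/Wed
Both conditions hold in: 1916, 1944 — 2.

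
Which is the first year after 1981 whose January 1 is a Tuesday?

1985

Jan 1 advances by 2 weekdays after a leap year and by 1 after a common year.
1981: Jan 1 is Thursday.
1982: Friday
1983: Saturday
1984: Sunday (leap)
1985: Tuesday
1985 begins on a Tuesday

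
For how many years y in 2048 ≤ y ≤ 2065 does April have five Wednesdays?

6

April has 30 days; it has five Wednesdays when Wednesday falls among the first (month-length − 28) days — i.e. when April 1 is one of Wednesday/Tuesday.
April 1 by year: 2048:Wed✓ 2049:Thu 2050:Fri 2051:Sat 2052:Mon 2053:Tue✓ 2054:Wed✓ 2055:Thu 2056:Sat 2057:Sun 2058:Mon 2059:Tue✓ 2060:Thu 2061:Fri 2062:Sat 2063:Sun 2064:Tue✓ 2065:Wed✓
Years with five Wednesdays: 2048, 2053, 2054, 2059, 2064, 2065 → 6.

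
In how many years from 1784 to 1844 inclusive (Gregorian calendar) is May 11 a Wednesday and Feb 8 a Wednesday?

0

Check each year's weekday for May 11 and Feb 8:
  1784: Tue/Sun  1785: Wed/Tue  1786: Thu/Wed  1787: Fri/Thu  1788: Sun/Fri  1789: Mon/Sun  1790: Tue/Mon  1791: Wed/Tue  1792: Fri/Wed  1793: Sat/Fri  1794: Sun/Sat  1795: Mon/Sun  1796: Wed/Mon  1797: Thu/Wed  …(33 more)…  1831: Wed/Tue  1832: Fri/Wed  1833: Sat/Fri  1834: Sun/Sat  1835: Mon/Sun  1836: Wed/Mon  1837: Thu/Wed  1838: Fri/Thu  1839: Sat/Fri  1840: Mon/Sat  1841: Tue/Mon  1842: Wed/Tue  1843: Thu/Wed  1844: Sat/Thu
Both conditions hold in: no year — 0.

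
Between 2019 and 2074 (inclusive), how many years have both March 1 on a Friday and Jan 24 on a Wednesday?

2

Check each year's weekday for March 1 and Jan 24:
  2019: Fri/Thu  2020: Sun/Fri  2021: Mon/Sun  2022: Tue/Mon  2023: Wed/Tue  2024: Fri/Wed ✓  2025: Sat/Fri  2026: Sun/Sat  2027: Mon/Sun  2028: Wed/Mon  2029: Thu/Wed  2030: Fri/Thu  2031: Sat/Fri  2032: Mon/Sat  …(28 more)…  2061: Tue/Mon  2062: Wed/Tue  2063: Thu/Wed  2064: Sat/Thu  2065: Sun/Sat  2066: Mon/Sun  2067: Tue/Mon  2068: Thu/Tue  2069: Fri/Thu  2070: Sat/Fri  2071: Sun/Sat  2072: Tue/Sun  2073: Wed/Tue  2074: Thu/Wed
Both conditions hold in: 2024, 2052 — 2.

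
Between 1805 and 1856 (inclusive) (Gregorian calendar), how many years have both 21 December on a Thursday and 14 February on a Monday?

Check each year's weekday for 21 December and 14 February:
  1805: Sat/Thu  1806: Sun/Fri  1807: Mon/Sat  1808: Wed/Sun  1809: Thu/Tue  1810: Fri/Wed  1811: Sat/Thu  1812: Mon/Fri  1813: Tue/Sun  1814: Wed/Mon  1815: Thu/Tue  1816: Sat/Wed  1817: Sun/Fri  1818: Mon/Sat  …(24 more)…  1843: Thu/Tue  1844: Sat/Wed  1845: Sun/Fri  1846: Mon/Sat  1847: Tue/Sun  1848: Thu/Mon ✓  1849: Fri/Wed  1850: Sat/Thu  1851: Sun/Fri  1852: Tue/Sat  1853: Wed/Mon  1854: Thu/Tue  1855: Fri/Wed  1856: Sun/Thu
Both conditions hold in: 1820, 1848 — 2.

2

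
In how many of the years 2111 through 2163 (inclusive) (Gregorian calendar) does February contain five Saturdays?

February has 28 days (29 in leap years); it has five Saturdays when Saturday falls among the first (month-length − 28) days — i.e. when February 1 is Saturday in a leap year (never in a common year).
February 1 by year: 2111:Sun 2112:Mon 2113:Wed 2114:Thu 2115:Fri 2116:Sat✓ 2117:Mon 2118:Tue 2119:Wed 2120:Thu 2121:Sat 2122:Sun 2123:Mon 2124:Tue 2125:Thu …(23 more)… 2149:Sat 2150:Sun 2151:Mon 2152:Tue 2153:Thu 2154:Fri 2155:Sat 2156:Sun 2157:Tue 2158:Wed 2159:Thu 2160:Fri 2161:Sun 2162:Mon 2163:Tue
Years with five Saturdays: 2116, 2144 → 2.

2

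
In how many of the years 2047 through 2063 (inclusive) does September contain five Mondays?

5

September has 30 days; it has five Mondays when Monday falls among the first (month-length − 28) days — i.e. when September 1 is one of Monday/Sunday.
September 1 by year: 2047:Sun✓ 2048:Tue 2049:Wed 2050:Thu 2051:Fri 2052:Sun✓ 2053:Mon✓ 2054:Tue 2055:Wed 2056:Fri 2057:Sat 2058:Sun✓ 2059:Mon✓ 2060:Wed 2061:Thu 2062:Fri 2063:Sat
Years with five Mondays: 2047, 2052, 2053, 2058, 2059 → 5.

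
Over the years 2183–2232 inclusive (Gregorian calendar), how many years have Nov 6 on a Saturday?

Track Nov 6's weekday year by year (advancing +1, or +2 across a Feb 29):
  2183: Thu  2184: Sat (+2) ✓  2185: Sun (+1)  2186: Mon (+1)  2187: Tue (+1)
  2188: Thu (+2)  2189: Fri (+1)  2190: Sat (+1) ✓  2191: Sun (+1)  2192: Tue (+2)
  2193: Wed (+1)  2194: Thu (+1)  2195: Fri (+1)  2196: Sun (+2)  … (22 more years) …
  2219: Sat (+1) ✓  2220: Mon (+2)  2221: Tue (+1)  2222: Wed (+1)  2223: Thu (+1)
  2224: Sat (+2) ✓  2225: Sun (+1)  2226: Mon (+1)  2227: Tue (+1)  2228: Thu (+2)
  2229: Fri (+1)  2230: Sat (+1) ✓  2231: Sun (+1)  2232: Tue (+2)
Saturday years: 2184, 2190, 2202, 2213, 2219, 2224, 2230 — 7 in total.

7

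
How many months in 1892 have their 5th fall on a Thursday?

1

Check the 5th of each month of 1892: Jan 5: Tue, Feb 5: Fri, Mar 5: Sat, Apr 5: Tue, May 5: Thu, Jun 5: Sun, Jul 5: Tue, Aug 5: Fri, Sep 5: Mon, Oct 5: Wed, Nov 5: Sat, Dec 5: Mon.
Thursday occurs in May — 1 month.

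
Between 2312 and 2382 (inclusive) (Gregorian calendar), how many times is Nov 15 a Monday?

Track Nov 15's weekday year by year (advancing +1, or +2 across a Feb 29):
  2312: Fri  2313: Sat (+1)  2314: Sun (+1)  2315: Mon (+1) ✓  2316: Wed (+2)
  2317: Thu (+1)  2318: Fri (+1)  2319: Sat (+1)  2320: Mon (+2) ✓  2321: Tue (+1)
  2322: Wed (+1)  2323: Thu (+1)  2324: Sat (+2)  2325: Sun (+1)  … (43 more years) …
  2369: Sat (+1)  2370: Sun (+1)  2371: Mon (+1) ✓  2372: Wed (+2)  2373: Thu (+1)
  2374: Fri (+1)  2375: Sat (+1)  2376: Mon (+2) ✓  2377: Tue (+1)  2378: Wed (+1)
  2379: Thu (+1)  2380: Sat (+2)  2381: Sun (+1)  2382: Mon (+1) ✓
Monday years: 2315, 2320, 2326, 2337, 2343, 2348, 2354, 2365, 2371, 2376, 2382 — 11 in total.

11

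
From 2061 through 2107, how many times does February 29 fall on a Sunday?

1

Leap years in 2061–2107: 10 of them.
Feb 29 weekday advances by 5 (mod 7) from one leap year to the next four years later (or differs when a century non-leap intervenes).
Leap-day weekdays: 2064:Fri 2068:Wed 2072:Mon 2076:Sat 2080:Thu 2084:Tue 2088:Sun✓ 2092:Fri 2096:Wed 2104:Fri
Sunday: 2088 → 1.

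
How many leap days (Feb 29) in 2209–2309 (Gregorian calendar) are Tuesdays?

3

Leap years in 2209–2309: 24 of them.
Feb 29 weekday advances by 5 (mod 7) from one leap year to the next four years later (or differs when a century non-leap intervenes).
Leap-day weekdays: 2212:Sat 2216:Thu 2220:Tue✓ 2224:Sun 2228:Fri 2232:Wed 2236:Mon 2240:Sat 2244:Thu 2248:Tue✓ 2252:Sun 2256:Fri 2260:Wed 2264:Mon 2268:Sat 2272:Thu 2276:Tue✓ 2280:Sun 2284:Fri 2288:Wed 2292:Mon 2296:Sat 2304:Mon 2308:Sat
Tuesday: 2220, 2248, 2276 → 3.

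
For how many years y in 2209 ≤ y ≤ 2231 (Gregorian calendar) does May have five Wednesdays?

May has 31 days; it has five Wednesdays when Wednesday falls among the first (month-length − 28) days — i.e. when May 1 is one of Wednesday/Tuesday/Monday.
May 1 by year: 2209:Mon✓ 2210:Tue✓ 2211:Wed✓ 2212:Fri 2213:Sat 2214:Sun 2215:Mon✓ 2216:Wed✓ 2217:Thu 2218:Fri 2219:Sat 2220:Mon✓ 2221:Tue✓ 2222:Wed✓ 2223:Thu 2224:Sat 2225:Sun 2226:Mon✓ 2227:Tue✓ 2228:Thu 2229:Fri 2230:Sat 2231:Sun
Years with five Wednesdays: 2209, 2210, 2211, 2215, 2216, 2220, 2221, 2222, 2226, 2227 → 10.

10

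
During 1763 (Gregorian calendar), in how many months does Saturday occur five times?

5

A month of length L has five Saturdays iff its first Saturday is on day ≤ L−28 (so day 1–3 in a 31-day month, 1–2 in a 30-day month, day 1 in a leap February).
Checking each month of 1763: Jan starts Sat (31d) ✓; Feb starts Tue (28d); Mar starts Tue (31d); Apr starts Fri (30d) ✓; May starts Sun (31d); Jun starts Wed (30d); Jul starts Fri (31d) ✓; Aug starts Mon (31d); Sep starts Thu (30d); Oct starts Sat (31d) ✓; Nov starts Tue (30d); Dec starts Thu (31d) ✓.
Five-Saturday months: January, April, July, October, December → 5.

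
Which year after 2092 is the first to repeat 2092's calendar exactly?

Two years share a calendar iff Jan 1 falls on the same weekday and both are leap or both are common. 2092: Jan 1 is Tuesday, leap year.
2093: Jan 1 Thursday, common
2094: Jan 1 Friday, common
2095: Jan 1 Saturday, common
2096: Jan 1 Sunday, leap
2097: Jan 1 Tuesday, common
2098: Jan 1 Wednesday, common
2099: Jan 1 Thursday, common
2100: Jan 1 Friday, common
2101: Jan 1 Saturday, common
2102: Jan 1 Sunday, common
2103: Jan 1 Monday, common
2104: Jan 1 Tuesday, leap
2104 matches on both conditions.

2104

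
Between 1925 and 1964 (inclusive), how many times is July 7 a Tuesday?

7

Track July 7's weekday year by year (advancing +1, or +2 across a Feb 29):
  1925: Tue ✓  1926: Wed (+1)  1927: Thu (+1)  1928: Sat (+2)  1929: Sun (+1)
  1930: Mon (+1)  1931: Tue (+1) ✓  1932: Thu (+2)  1933: Fri (+1)  1934: Sat (+1)
  1935: Sun (+1)  1936: Tue (+2) ✓  1937: Wed (+1)  1938: Thu (+1)  … (12 more years) …
  1951: Sat (+1)  1952: Mon (+2)  1953: Tue (+1) ✓  1954: Wed (+1)  1955: Thu (+1)
  1956: Sat (+2)  1957: Sun (+1)  1958: Mon (+1)  1959: Tue (+1) ✓  1960: Thu (+2)
  1961: Fri (+1)  1962: Sat (+1)  1963: Sun (+1)  1964: Tue (+2) ✓
Tuesday years: 1925, 1931, 1936, 1942, 1953, 1959, 1964 — 7 in total.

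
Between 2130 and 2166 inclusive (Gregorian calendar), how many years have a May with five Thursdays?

May has 31 days; it has five Thursdays when Thursday falls among the first (month-length − 28) days — i.e. when May 1 is one of Thursday/Wednesday/Tuesday.
May 1 by year: 2130:Mon 2131:Tue✓ 2132:Thu✓ 2133:Fri 2134:Sat 2135:Sun 2136:Tue✓ 2137:Wed✓ 2138:Thu✓ 2139:Fri 2140:Sun 2141:Mon 2142:Tue✓ 2143:Wed✓ 2144:Fri …(7 more)… 2152:Mon 2153:Tue✓ 2154:Wed✓ 2155:Thu✓ 2156:Sat 2157:Sun 2158:Mon 2159:Tue✓ 2160:Thu✓ 2161:Fri 2162:Sat 2163:Sun 2164:Tue✓ 2165:Wed✓ 2166:Thu✓
Years with five Thursdays: 2131, 2132, 2136, 2137, 2138, 2142, 2143, 2148, 2149, 2153, 2154, 2155, 2159, 2160, 2164, 2165, 2166 → 17.

17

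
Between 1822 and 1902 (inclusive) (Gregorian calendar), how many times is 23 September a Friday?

12

Track 23 September's weekday year by year (advancing +1, or +2 across a Feb 29):
  1822: Mon  1823: Tue (+1)  1824: Thu (+2)  1825: Fri (+1) ✓  1826: Sat (+1)
  1827: Sun (+1)  1828: Tue (+2)  1829: Wed (+1)  1830: Thu (+1)  1831: Fri (+1) ✓
  1832: Sun (+2)  1833: Mon (+1)  1834: Tue (+1)  1835: Wed (+1)  … (53 more years) …
  1889: Mon (+1)  1890: Tue (+1)  1891: Wed (+1)  1892: Fri (+2) ✓  1893: Sat (+1)
  1894: Sun (+1)  1895: Mon (+1)  1896: Wed (+2)  1897: Thu (+1)  1898: Fri (+1) ✓
  1899: Sat (+1)  1900: Sun (+1)  1901: Mon (+1)  1902: Tue (+1)
Friday years: 1825, 1831, 1836, 1842, 1853, 1859, 1864, 1870, 1881, 1887, 1892, 1898 — 12 in total.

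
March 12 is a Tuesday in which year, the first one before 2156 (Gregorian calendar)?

From one year to the next, a fixed date's weekday advances by 1, or by 2 when a Feb 29 lies between the two dates.
2156: March 12 is Friday.
2155: Wednesday (−2)
2154: Tuesday (−1)
March 12 falls on a Tuesday in 2154.

2154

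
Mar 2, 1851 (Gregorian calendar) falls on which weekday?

Sunday

January 1, 1851 is a Wednesday.
March 2 is day 61 of the year, i.e. 60 days after Jan 1.
60 mod 7 = 4, so advance 4 weekdays from Wednesday: Sunday.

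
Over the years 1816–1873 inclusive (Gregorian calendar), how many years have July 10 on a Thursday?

Track July 10's weekday year by year (advancing +1, or +2 across a Feb 29):
  1816: Wed  1817: Thu (+1) ✓  1818: Fri (+1)  1819: Sat (+1)  1820: Mon (+2)
  1821: Tue (+1)  1822: Wed (+1)  1823: Thu (+1) ✓  1824: Sat (+2)  1825: Sun (+1)
  1826: Mon (+1)  1827: Tue (+1)  1828: Thu (+2) ✓  1829: Fri (+1)  … (30 more years) …
  1860: Tue (+2)  1861: Wed (+1)  1862: Thu (+1) ✓  1863: Fri (+1)  1864: Sun (+2)
  1865: Mon (+1)  1866: Tue (+1)  1867: Wed (+1)  1868: Fri (+2)  1869: Sat (+1)
  1870: Sun (+1)  1871: Mon (+1)  1872: Wed (+2)  1873: Thu (+1) ✓
Thursday years: 1817, 1823, 1828, 1834, 1845, 1851, 1856, 1862, 1873 — 9 in total.

9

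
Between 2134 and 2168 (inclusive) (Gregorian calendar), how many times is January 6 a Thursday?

Track January 6's weekday year by year (advancing +1, or +2 across a Feb 29):
  2134: Wed  2135: Thu (+1) ✓  2136: Fri (+1)  2137: Sun (+2)  2138: Mon (+1)
  2139: Tue (+1)  2140: Wed (+1)  2141: Fri (+2)  2142: Sat (+1)  2143: Sun (+1)
  2144: Mon (+1)  2145: Wed (+2)  2146: Thu (+1) ✓  2147: Fri (+1)  … (7 more years) …
  2155: Mon (+1)  2156: Tue (+1)  2157: Thu (+2) ✓  2158: Fri (+1)  2159: Sat (+1)
  2160: Sun (+1)  2161: Tue (+2)  2162: Wed (+1)  2163: Thu (+1) ✓  2164: Fri (+1)
  2165: Sun (+2)  2166: Mon (+1)  2167: Tue (+1)  2168: Wed (+1)
Thursday years: 2135, 2146, 2152, 2157, 2163 — 5 in total.

5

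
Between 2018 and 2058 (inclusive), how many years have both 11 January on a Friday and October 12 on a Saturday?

Check each year's weekday for 11 January and October 12:
  2018: Thu/Fri  2019: Fri/Sat ✓  2020: Sat/Mon  2021: Mon/Tue  2022: Tue/Wed  2023: Wed/Thu  2024: Thu/Sat  2025: Sat/Sun  2026: Sun/Mon  2027: Mon/Tue  2028: Tue/Thu  2029: Thu/Fri  2030: Fri/Sat ✓  2031: Sat/Sun  …(13 more)…  2045: Wed/Thu  2046: Thu/Fri  2047: Fri/Sat ✓  2048: Sat/Mon  2049: Mon/Tue  2050: Tue/Wed  2051: Wed/Thu  2052: Thu/Sat  2053: Sat/Sun  2054: Sun/Mon  2055: Mon/Tue  2056: Tue/Thu  2057: Thu/Fri  2058: Fri/Sat ✓
Both conditions hold in: 2019, 2030, 2041, 2047, 2058 — 5.

5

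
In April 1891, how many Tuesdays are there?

4

April 1891 has 30 days and begins on Wednesday.
The first Tuesday is April 7.
Tuesdays fall on 7, 14, 21, 28 — that's 4.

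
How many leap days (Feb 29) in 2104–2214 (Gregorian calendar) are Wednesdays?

5

Leap years in 2104–2214: 27 of them.
Feb 29 weekday advances by 5 (mod 7) from one leap year to the next four years later (or differs when a century non-leap intervenes).
Leap-day weekdays: 2104:Fri 2108:Wed✓ 2112:Mon 2116:Sat 2120:Thu 2124:Tue 2128:Sun 2132:Fri 2136:Wed✓ 2140:Mon 2144:Sat 2148:Thu 2152:Tue 2156:Sun 2160:Fri 2164:Wed✓ 2168:Mon 2172:Sat 2176:Thu 2180:Tue 2184:Sun 2188:Fri 2192:Wed✓ 2196:Mon 2204:Wed✓ 2208:Mon 2212:Sat
Wednesday: 2108, 2136, 2164, 2192, 2204 → 5.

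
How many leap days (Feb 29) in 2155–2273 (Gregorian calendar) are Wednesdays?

Leap years in 2155–2273: 29 of them.
Feb 29 weekday advances by 5 (mod 7) from one leap year to the next four years later (or differs when a century non-leap intervenes).
Leap-day weekdays: 2156:Sun 2160:Fri 2164:Wed✓ 2168:Mon 2172:Sat 2176:Thu 2180:Tue 2184:Sun 2188:Fri 2192:Wed✓ 2196:Mon 2204:Wed✓ 2208:Mon …(3 more)… 2224:Sun 2228:Fri 2232:Wed✓ 2236:Mon 2240:Sat 2244:Thu 2248:Tue 2252:Sun 2256:Fri 2260:Wed✓ 2264:Mon 2268:Sat 2272:Thu
Wednesday: 2164, 2192, 2204, 2232, 2260 → 5.

5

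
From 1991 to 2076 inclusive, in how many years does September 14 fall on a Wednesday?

12

Track September 14's weekday year by year (advancing +1, or +2 across a Feb 29):
  1991: Sat  1992: Mon (+2)  1993: Tue (+1)  1994: Wed (+1) ✓  1995: Thu (+1)
  1996: Sat (+2)  1997: Sun (+1)  1998: Mon (+1)  1999: Tue (+1)  2000: Thu (+2)
  2001: Fri (+1)  2002: Sat (+1)  2003: Sun (+1)  2004: Tue (+2)  … (58 more years) …
  2063: Fri (+1)  2064: Sun (+2)  2065: Mon (+1)  2066: Tue (+1)  2067: Wed (+1) ✓
  2068: Fri (+2)  2069: Sat (+1)  2070: Sun (+1)  2071: Mon (+1)  2072: Wed (+2) ✓
  2073: Thu (+1)  2074: Fri (+1)  2075: Sat (+1)  2076: Mon (+2)
Wednesday years: 1994, 2005, 2011, 2016, 2022, 2033, 2039, 2044, 2050, 2061, 2067, 2072 — 12 in total.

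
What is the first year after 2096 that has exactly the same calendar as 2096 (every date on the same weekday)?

2108

Two years share a calendar iff Jan 1 falls on the same weekday and both are leap or both are common. 2096: Jan 1 is Sunday, leap year.
2097: Jan 1 Tuesday, common
2098: Jan 1 Wednesday, common
2099: Jan 1 Thursday, common
2100: Jan 1 Friday, common
2101: Jan 1 Saturday, common
2102: Jan 1 Sunday, common
2103: Jan 1 Monday, common
2104: Jan 1 Tuesday, leap
2105: Jan 1 Thursday, common
2106: Jan 1 Friday, common
2107: Jan 1 Saturday, common
2108: Jan 1 Sunday, leap
2108 matches on both conditions.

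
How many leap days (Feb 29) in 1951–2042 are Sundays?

3

Leap years in 1951–2042: 23 of them.
Feb 29 weekday advances by 5 (mod 7) from one leap year to the next four years later (or differs when a century non-leap intervenes).
Leap-day weekdays: 1952:Fri 1956:Wed 1960:Mon 1964:Sat 1968:Thu 1972:Tue 1976:Sun✓ 1980:Fri 1984:Wed 1988:Mon 1992:Sat 1996:Thu 2000:Tue 2004:Sun✓ 2008:Fri 2012:Wed 2016:Mon 2020:Sat 2024:Thu 2028:Tue 2032:Sun✓ 2036:Fri 2040:Wed
Sunday: 1976, 2004, 2032 → 3.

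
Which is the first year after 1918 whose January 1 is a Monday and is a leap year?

1940

Jan 1 advances by 2 weekdays after a leap year and by 1 after a common year.
1918: Jan 1 is Tuesday.
1919: Wednesday
1920: Thursday (leap)
1921: Saturday
1922: Sunday
1923: Monday
1924: Tuesday (leap)
1925: Thursday
1926: Friday
1927: Saturday
1928: Sunday (leap)
1929: Tuesday
1930: Wednesday
1931: Thursday
1932: Friday (leap)
1933: Sunday
1934: Monday
1935: Tuesday
1936: Wednesday (leap)
1937: Friday
1938: Saturday
1939: Sunday
1940: Monday (leap)
1940 begins on a Monday and is a leap year.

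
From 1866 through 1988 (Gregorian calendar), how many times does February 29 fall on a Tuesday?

4

Leap years in 1866–1988: 30 of them.
Feb 29 weekday advances by 5 (mod 7) from one leap year to the next four years later (or differs when a century non-leap intervenes).
Leap-day weekdays: 1868:Sat 1872:Thu 1876:Tue✓ 1880:Sun 1884:Fri 1888:Wed 1892:Mon 1896:Sat 1904:Mon 1908:Sat 1912:Thu 1916:Tue✓ 1920:Sun …(4 more)… 1940:Thu 1944:Tue✓ 1948:Sun 1952:Fri 1956:Wed 1960:Mon 1964:Sat 1968:Thu 1972:Tue✓ 1976:Sun 1980:Fri 1984:Wed 1988:Mon
Tuesday: 1876, 1916, 1944, 1972 → 4.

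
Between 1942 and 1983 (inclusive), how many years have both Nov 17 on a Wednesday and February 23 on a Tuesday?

5

Check each year's weekday for Nov 17 and February 23:
  1942: Tue/Mon  1943: Wed/Tue ✓  1944: Fri/Wed  1945: Sat/Fri  1946: Sun/Sat  1947: Mon/Sun  1948: Wed/Mon  1949: Thu/Wed  1950: Fri/Thu  1951: Sat/Fri  1952: Mon/Sat  1953: Tue/Mon  1954: Wed/Tue ✓  1955: Thu/Wed  …(14 more)…  1970: Tue/Mon  1971: Wed/Tue ✓  1972: Fri/Wed  1973: Sat/Fri  1974: Sun/Sat  1975: Mon/Sun  1976: Wed/Mon  1977: Thu/Wed  1978: Fri/Thu  1979: Sat/Fri  1980: Mon/Sat  1981: Tue/Mon  1982: Wed/Tue ✓  1983: Thu/Wed
Both conditions hold in: 1943, 1954, 1965, 1971, 1982 — 5.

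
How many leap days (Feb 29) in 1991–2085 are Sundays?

3

Leap years in 1991–2085: 24 of them.
Feb 29 weekday advances by 5 (mod 7) from one leap year to the next four years later (or differs when a century non-leap intervenes).
Leap-day weekdays: 1992:Sat 1996:Thu 2000:Tue 2004:Sun✓ 2008:Fri 2012:Wed 2016:Mon 2020:Sat 2024:Thu 2028:Tue 2032:Sun✓ 2036:Fri 2040:Wed 2044:Mon 2048:Sat 2052:Thu 2056:Tue 2060:Sun✓ 2064:Fri 2068:Wed 2072:Mon 2076:Sat 2080:Thu 2084:Tue
Sunday: 2004, 2032, 2060 → 3.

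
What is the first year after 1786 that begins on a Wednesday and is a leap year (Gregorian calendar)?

1812

Jan 1 advances by 2 weekdays after a leap year and by 1 after a common year.
1786: Jan 1 is Sunday.
1787: Monday
1788: Tuesday (leap)
1789: Thursday
1790: Friday
1791: Saturday
1792: Sunday (leap)
1793: Tuesday
1794: Wednesday
1795: Thursday
1796: Friday (leap)
1797: Sunday
1798: Monday
1799: Tuesday
1800: Wednesday
1801: Thursday
1802: Friday
1803: Saturday
1804: Sunday (leap)
1805: Tuesday
1806: Wednesday
1807: Thursday
1808: Friday (leap)
1809: Sunday
1810: Monday
1811: Tuesday
1812: Wednesday (leap)
1812 begins on a Wednesday and is a leap year.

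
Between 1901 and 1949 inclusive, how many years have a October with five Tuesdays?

October has 31 days; it has five Tuesdays when Tuesday falls among the first (month-length − 28) days — i.e. when October 1 is one of Tuesday/Monday/Sunday.
October 1 by year: 1901:Tue✓ 1902:Wed 1903:Thu 1904:Sat 1905:Sun✓ 1906:Mon✓ 1907:Tue✓ 1908:Thu 1909:Fri 1910:Sat 1911:Sun✓ 1912:Tue✓ 1913:Wed 1914:Thu 1915:Fri …(19 more)… 1935:Tue✓ 1936:Thu 1937:Fri 1938:Sat 1939:Sun✓ 1940:Tue✓ 1941:Wed 1942:Thu 1943:Fri 1944:Sun✓ 1945:Mon✓ 1946:Tue✓ 1947:Wed 1948:Fri 1949:Sat
Years with five Tuesdays: 1901, 1905, 1906, 1907, 1911, 1912, 1916, 1917, 1918, 1922, 1923, 1928, 1929, 1933, 1934, 1935, 1939, 1940, 1944, 1945, 1946 → 21.

21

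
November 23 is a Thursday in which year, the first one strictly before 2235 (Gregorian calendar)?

From one year to the next, a fixed date's weekday advances by 1, or by 2 when a Feb 29 lies between the two dates.
2235: November 23 is Monday.
2234: Sunday (−1)
2233: Saturday (−1)
2232: Friday (−1)
2231: Wednesday (−2)
2230: Tuesday (−1)
2229: Monday (−1)
2228: Sunday (−1)
2227: Friday (−2)
2226: Thursday (−1)
November 23 falls on a Thursday in 2226.

2226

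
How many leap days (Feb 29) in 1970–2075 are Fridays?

4

Leap years in 1970–2075: 26 of them.
Feb 29 weekday advances by 5 (mod 7) from one leap year to the next four years later (or differs when a century non-leap intervenes).
Leap-day weekdays: 1972:Tue 1976:Sun 1980:Fri✓ 1984:Wed 1988:Mon 1992:Sat 1996:Thu 2000:Tue 2004:Sun 2008:Fri✓ 2012:Wed 2016:Mon 2020:Sat 2024:Thu 2028:Tue 2032:Sun 2036:Fri✓ 2040:Wed 2044:Mon 2048:Sat 2052:Thu 2056:Tue 2060:Sun 2064:Fri✓ 2068:Wed 2072:Mon
Friday: 1980, 2008, 2036, 2064 → 4.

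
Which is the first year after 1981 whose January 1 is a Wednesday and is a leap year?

1992

Jan 1 advances by 2 weekdays after a leap year and by 1 after a common year.
1981: Jan 1 is Thursday.
1982: Friday
1983: Saturday
1984: Sunday (leap)
1985: Tuesday
1986: Wednesday
1987: Thursday
1988: Friday (leap)
1989: Sunday
1990: Monday
1991: Tuesday
1992: Wednesday (leap)
1992 begins on a Wednesday and is a leap year.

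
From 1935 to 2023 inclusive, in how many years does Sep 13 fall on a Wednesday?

13

Track Sep 13's weekday year by year (advancing +1, or +2 across a Feb 29):
  1935: Fri  1936: Sun (+2)  1937: Mon (+1)  1938: Tue (+1)  1939: Wed (+1) ✓
  1940: Fri (+2)  1941: Sat (+1)  1942: Sun (+1)  1943: Mon (+1)  1944: Wed (+2) ✓
  1945: Thu (+1)  1946: Fri (+1)  1947: Sat (+1)  1948: Mon (+2)  … (61 more years) …
  2010: Mon (+1)  2011: Tue (+1)  2012: Thu (+2)  2013: Fri (+1)  2014: Sat (+1)
  2015: Sun (+1)  2016: Tue (+2)  2017: Wed (+1) ✓  2018: Thu (+1)  2019: Fri (+1)
  2020: Sun (+2)  2021: Mon (+1)  2022: Tue (+1)  2023: Wed (+1) ✓
Wednesday years: 1939, 1944, 1950, 1961, 1967, 1972, 1978, 1989, 1995, 2000, 2006, 2017, 2023 — 13 in total.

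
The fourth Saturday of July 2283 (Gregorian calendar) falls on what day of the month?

28

July 1, 2283 is a Sunday, so the first Saturday is the 7th.
The fourth Saturday is 7 + 21 = 28.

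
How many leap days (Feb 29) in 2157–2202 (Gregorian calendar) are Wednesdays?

Leap years in 2157–2202: 10 of them.
Feb 29 weekday advances by 5 (mod 7) from one leap year to the next four years later (or differs when a century non-leap intervenes).
Leap-day weekdays: 2160:Fri 2164:Wed✓ 2168:Mon 2172:Sat 2176:Thu 2180:Tue 2184:Sun 2188:Fri 2192:Wed✓ 2196:Mon
Wednesday: 2164, 2192 → 2.

2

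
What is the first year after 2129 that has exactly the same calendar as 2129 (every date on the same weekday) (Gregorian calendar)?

2135

Two years share a calendar iff Jan 1 falls on the same weekday and both are leap or both are common. 2129: Jan 1 is Saturday, common year.
2130: Jan 1 Sunday, common
2131: Jan 1 Monday, common
2132: Jan 1 Tuesday, leap
2133: Jan 1 Thursday, common
2134: Jan 1 Friday, common
2135: Jan 1 Saturday, common
2135 matches on both conditions.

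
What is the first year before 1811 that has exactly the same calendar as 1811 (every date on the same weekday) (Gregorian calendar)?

Two years share a calendar iff Jan 1 falls on the same weekday and both are leap or both are common. 1811: Jan 1 is Tuesday, common year.
1810: Jan 1 Monday, common
1809: Jan 1 Sunday, common
1808: Jan 1 Friday, leap
1807: Jan 1 Thursday, common
1806: Jan 1 Wednesday, common
1805: Jan 1 Tuesday, common
1805 matches on both conditions.

1805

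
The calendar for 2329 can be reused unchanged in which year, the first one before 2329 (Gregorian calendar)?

2318

Two years share a calendar iff Jan 1 falls on the same weekday and both are leap or both are common. 2329: Jan 1 is Tuesday, common year.
2328: Jan 1 Sunday, leap
2327: Jan 1 Saturday, common
2326: Jan 1 Friday, common
2325: Jan 1 Thursday, common
2324: Jan 1 Tuesday, leap
2323: Jan 1 Monday, common
2322: Jan 1 Sunday, common
2321: Jan 1 Saturday, common
2320: Jan 1 Thursday, leap
2319: Jan 1 Wednesday, common
2318: Jan 1 Tuesday, common
2318 matches on both conditions.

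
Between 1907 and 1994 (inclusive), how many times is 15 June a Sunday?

12

Track 15 June's weekday year by year (advancing +1, or +2 across a Feb 29):
  1907: Sat  1908: Mon (+2)  1909: Tue (+1)  1910: Wed (+1)  1911: Thu (+1)
  1912: Sat (+2)  1913: Sun (+1) ✓  1914: Mon (+1)  1915: Tue (+1)  1916: Thu (+2)
  1917: Fri (+1)  1918: Sat (+1)  1919: Sun (+1) ✓  1920: Tue (+2)  … (60 more years) …
  1981: Mon (+1)  1982: Tue (+1)  1983: Wed (+1)  1984: Fri (+2)  1985: Sat (+1)
  1986: Sun (+1) ✓  1987: Mon (+1)  1988: Wed (+2)  1989: Thu (+1)  1990: Fri (+1)
  1991: Sat (+1)  1992: Mon (+2)  1993: Tue (+1)  1994: Wed (+1)
Sunday years: 1913, 1919, 1924, 1930, 1941, 1947, 1952, 1958, 1969, 1975, 1980, 1986 — 12 in total.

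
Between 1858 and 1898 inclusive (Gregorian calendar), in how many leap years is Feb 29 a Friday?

1

Leap years in 1858–1898: 10 of them.
Feb 29 weekday advances by 5 (mod 7) from one leap year to the next four years later (or differs when a century non-leap intervenes).
Leap-day weekdays: 1860:Wed 1864:Mon 1868:Sat 1872:Thu 1876:Tue 1880:Sun 1884:Fri✓ 1888:Wed 1892:Mon 1896:Sat
Friday: 1884 → 1.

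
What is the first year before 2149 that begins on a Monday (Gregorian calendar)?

Jan 1 advances by 2 weekdays after a leap year and by 1 after a common year.
2149: Jan 1 is Wednesday.
2148: Monday (leap)
2148 begins on a Monday

2148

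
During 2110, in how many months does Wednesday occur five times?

5

A month of length L has five Wednesdays iff its first Wednesday is on day ≤ L−28 (so day 1–3 in a 31-day month, 1–2 in a 30-day month, day 1 in a leap February).
Checking each month of 2110: Jan starts Wed (31d) ✓; Feb starts Sat (28d); Mar starts Sat (31d); Apr starts Tue (30d) ✓; May starts Thu (31d); Jun starts Sun (30d); Jul starts Tue (31d) ✓; Aug starts Fri (31d); Sep starts Mon (30d); Oct starts Wed (31d) ✓; Nov starts Sat (30d); Dec starts Mon (31d) ✓.
Five-Wednesday months: January, April, July, October, December → 5.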